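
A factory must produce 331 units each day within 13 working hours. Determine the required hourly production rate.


Formula: Production Rate = Daily Demand / Available Hours
Rate = 331 units/day / 13 hours/day
Rate = 25.5 units/hour

25.5 units/hour


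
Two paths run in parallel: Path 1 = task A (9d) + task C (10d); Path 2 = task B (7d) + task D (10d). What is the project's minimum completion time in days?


Path 1 = 9 + 10 = 19 days
Path 2 = 7 + 10 = 17 days
Duration = max(19, 17) = 19 days

19 days


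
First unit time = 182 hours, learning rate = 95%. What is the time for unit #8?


Formula: T_n = T_1 * (learning_rate)^(log2(n)) where learning_rate = rate/100
Doublings = log2(8) = 3
T_n = 182 * 0.95^3
T_n = 182 * 0.8574 = 156.0 hours

156.0 hours


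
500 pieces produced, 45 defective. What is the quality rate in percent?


Formula: Quality Rate = Good Pieces / Total Pieces * 100
Good pieces = 500 - 45 = 455
QR = 455 / 500 * 100 = 91.0%

91.0%


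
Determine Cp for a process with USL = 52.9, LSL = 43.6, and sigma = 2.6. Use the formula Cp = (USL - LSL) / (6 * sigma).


Cp = (52.9 - 43.6) / (6 * 2.6)

0.6


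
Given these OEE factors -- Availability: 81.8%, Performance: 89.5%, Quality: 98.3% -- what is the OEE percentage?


Formula: OEE = Availability * Performance * Quality / 10000
A * P = 81.8% * 89.5% / 100 = 73.21%
OEE = 73.21% * 98.3% / 100 = 72.0%

72.0%


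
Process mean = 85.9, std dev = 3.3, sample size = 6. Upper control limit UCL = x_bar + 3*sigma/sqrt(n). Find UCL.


UCL = 85.9 + 3 * 3.3 / sqrt(6)

89.94


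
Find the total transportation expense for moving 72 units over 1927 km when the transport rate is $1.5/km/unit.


TC = dist * cost * units = 1927 * 1.5 * 72 = $208116.00

$208116.00


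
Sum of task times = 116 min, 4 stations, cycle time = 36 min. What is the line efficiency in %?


Formula: Efficiency = Sum of Task Times / (N_stations * CT) * 100
Total station capacity = 4 stations * 36 min = 144 min
Efficiency = 116 / 144 * 100 = 80.6%

80.6%


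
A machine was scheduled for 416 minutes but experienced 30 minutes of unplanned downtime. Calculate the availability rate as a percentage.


Formula: Availability = (Planned Time - Downtime) / Planned Time * 100
Uptime = 416 - 30 = 386 min
Availability = 386 / 416 * 100 = 92.8%

92.8%


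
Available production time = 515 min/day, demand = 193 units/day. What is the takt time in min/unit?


Formula: Takt Time = Available Production Time / Customer Demand
Takt = 515 min/day / 193 units/day
Takt = 2.67 min/unit

2.67 min/unit


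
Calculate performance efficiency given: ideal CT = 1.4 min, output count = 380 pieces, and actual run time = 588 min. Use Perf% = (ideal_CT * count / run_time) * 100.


Formula: Performance = (Ideal CT * Total Count) / Run Time * 100
Ideal output time = 1.4 * 380 = 532.0 min
Performance = 532.0 / 588 * 100 = 90.5%

90.5%


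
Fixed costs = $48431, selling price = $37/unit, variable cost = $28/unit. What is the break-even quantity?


Formula: BEQ = Fixed Costs / (Price - Variable Cost)
Contribution margin = $37 - $28 = $9/unit
BEQ = ceil($48431 / $9/unit) = ceil(5381.22) = 5382 units

5382 units


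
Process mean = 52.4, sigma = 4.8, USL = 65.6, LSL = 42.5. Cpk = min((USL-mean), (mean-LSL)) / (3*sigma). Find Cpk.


Cpu = (65.6 - 52.4) / (3 * 4.8) = 0.92
Cpl = (52.4 - 42.5) / (3 * 4.8) = 0.69
Cpk = min(0.92, 0.69) = 0.69

0.69


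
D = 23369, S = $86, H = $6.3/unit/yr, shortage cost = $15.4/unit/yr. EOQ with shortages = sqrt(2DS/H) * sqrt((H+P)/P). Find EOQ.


Formula: EOQ* = sqrt(2DS/H) * sqrt((H+P)/P)
Base EOQ = sqrt(2*23369*86/6.3) = 798.76 units
Correction = sqrt((6.3+15.4)/15.4) = 1.18705
EOQ* = 798.76 * 1.18705 = 948.2 units

948.2 units


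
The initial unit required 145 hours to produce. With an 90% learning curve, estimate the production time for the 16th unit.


Formula: T_n = T_1 * (learning_rate)^(log2(n)) where learning_rate = rate/100
Doublings = log2(16) = 4
T_n = 145 * 0.9^4
T_n = 145 * 0.6561 = 95.1 hours

95.1 hours


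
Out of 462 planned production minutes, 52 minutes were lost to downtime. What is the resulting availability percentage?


Formula: Availability = (Planned Time - Downtime) / Planned Time * 100
Uptime = 462 - 52 = 410 min
Availability = 410 / 462 * 100 = 88.7%

88.7%


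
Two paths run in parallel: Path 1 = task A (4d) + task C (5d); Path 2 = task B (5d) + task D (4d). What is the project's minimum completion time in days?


Path 1 = 4 + 5 = 9 days
Path 2 = 5 + 4 = 9 days
Duration = max(9, 9) = 9 days

9 days


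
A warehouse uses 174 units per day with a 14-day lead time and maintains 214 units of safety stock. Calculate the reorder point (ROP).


Formula: ROP = (Daily Demand * Lead Time) + Safety Stock
Demand during lead time = 174 * 14 = 2436 units
ROP = 2436 + 214 = 2650 units

2650 units


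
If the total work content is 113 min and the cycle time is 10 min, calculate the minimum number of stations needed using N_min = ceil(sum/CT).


Formula: N_min = ceil(Sum of Task Times / Cycle Time)
N_min = ceil(113 min / 10 min) = ceil(11.3)
N_min = 12 stations

12


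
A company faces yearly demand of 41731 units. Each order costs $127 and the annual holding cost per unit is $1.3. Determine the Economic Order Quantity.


Formula: EOQ = sqrt(2 * D * S / H)
Numerator: 2 * 41731 * 127 = 10599674
2DS/H = 10599674 / 1.3 = 8153595.4
EOQ = sqrt(8153595.4) = 2855.5 units

2855.5 units


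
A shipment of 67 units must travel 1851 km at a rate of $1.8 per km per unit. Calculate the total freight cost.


TC = dist * cost * units = 1851 * 1.8 * 67 = $223230.60

$223230.60


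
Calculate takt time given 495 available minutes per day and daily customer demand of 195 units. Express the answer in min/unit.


Formula: Takt Time = Available Production Time / Customer Demand
Takt = 495 min/day / 195 units/day
Takt = 2.54 min/unit

2.54 min/unit


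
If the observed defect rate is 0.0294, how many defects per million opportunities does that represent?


DPMO = defect_rate * 1000000 = 0.0294 * 1000000

29400


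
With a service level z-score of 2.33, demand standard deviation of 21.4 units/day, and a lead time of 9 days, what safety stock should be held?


Formula: SS = z * sigma_d * sqrt(LT)
sqrt(LT) = sqrt(9) = 3.0
SS = 2.33 * 21.4 * 3.0
SS = 149.6 units

149.6 units


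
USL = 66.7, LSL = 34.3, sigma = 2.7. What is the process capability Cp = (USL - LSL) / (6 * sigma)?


Cp = (66.7 - 34.3) / (6 * 2.7)

2.0


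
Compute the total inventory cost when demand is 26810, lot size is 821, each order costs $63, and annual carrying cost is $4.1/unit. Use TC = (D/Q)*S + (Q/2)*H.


TC = 26810/821 * 63 + 821/2 * 4.1

$3740.33


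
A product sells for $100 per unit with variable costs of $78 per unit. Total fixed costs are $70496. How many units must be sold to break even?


Formula: BEQ = Fixed Costs / (Price - Variable Cost)
Contribution margin = $100 - $78 = $22/unit
BEQ = ceil($70496 / $22/unit) = ceil(3204.36) = 3205 units

3205 units


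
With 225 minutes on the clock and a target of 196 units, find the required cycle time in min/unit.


Formula: CT = Available Time / Number of Units
CT = 225 min / 196 units
CT = 1.15 min/unit

1.15 min/unit


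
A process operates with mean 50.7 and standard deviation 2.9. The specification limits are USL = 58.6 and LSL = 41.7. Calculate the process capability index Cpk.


Cpu = (58.6 - 50.7) / (3 * 2.9) = 0.91
Cpl = (50.7 - 41.7) / (3 * 2.9) = 1.03
Cpk = min(0.91, 1.03) = 0.91

0.91


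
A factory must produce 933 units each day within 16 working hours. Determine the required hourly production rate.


Formula: Production Rate = Daily Demand / Available Hours
Rate = 933 units/day / 16 hours/day
Rate = 58.3 units/hour

58.3 units/hour


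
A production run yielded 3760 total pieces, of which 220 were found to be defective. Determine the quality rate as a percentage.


Formula: Quality Rate = Good Pieces / Total Pieces * 100
Good pieces = 3760 - 220 = 3540
QR = 3540 / 3760 * 100 = 94.1%

94.1%


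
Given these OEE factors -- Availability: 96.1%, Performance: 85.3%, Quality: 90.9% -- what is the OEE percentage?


Formula: OEE = Availability * Performance * Quality / 10000
A * P = 96.1% * 85.3% / 100 = 81.97%
OEE = 81.97% * 90.9% / 100 = 74.5%

74.5%


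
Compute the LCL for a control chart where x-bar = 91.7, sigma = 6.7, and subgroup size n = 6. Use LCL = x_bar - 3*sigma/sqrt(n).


LCL = 91.7 - 3 * 6.7 / sqrt(6)

83.49


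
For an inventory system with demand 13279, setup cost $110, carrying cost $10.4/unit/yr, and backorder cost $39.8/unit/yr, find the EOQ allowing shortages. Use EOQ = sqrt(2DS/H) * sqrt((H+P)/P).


Formula: EOQ* = sqrt(2DS/H) * sqrt((H+P)/P)
Base EOQ = sqrt(2*13279*110/10.4) = 530.0 units
Correction = sqrt((10.4+39.8)/39.8) = 1.12308
EOQ* = 530.0 * 1.12308 = 595.2 units

595.2 units


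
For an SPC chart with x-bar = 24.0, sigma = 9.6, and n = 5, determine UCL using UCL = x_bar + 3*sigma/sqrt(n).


UCL = 24.0 + 3 * 9.6 / sqrt(5)

36.88


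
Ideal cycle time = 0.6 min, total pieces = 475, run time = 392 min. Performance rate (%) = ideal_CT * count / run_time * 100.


Formula: Performance = (Ideal CT * Total Count) / Run Time * 100
Ideal output time = 0.6 * 475 = 285.0 min
Performance = 285.0 / 392 * 100 = 72.7%

72.7%


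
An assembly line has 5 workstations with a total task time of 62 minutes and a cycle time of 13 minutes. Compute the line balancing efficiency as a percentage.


Formula: Efficiency = Sum of Task Times / (N_stations * CT) * 100
Total station capacity = 5 stations * 13 min = 65 min
Efficiency = 62 / 65 * 100 = 95.4%

95.4%


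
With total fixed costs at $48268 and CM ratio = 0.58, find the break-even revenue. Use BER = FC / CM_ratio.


Formula: BER = Fixed Costs / Contribution Margin Ratio
BER = $48268 / 0.58
BER = $83220.69 (to the nearest cent)

$83220.69


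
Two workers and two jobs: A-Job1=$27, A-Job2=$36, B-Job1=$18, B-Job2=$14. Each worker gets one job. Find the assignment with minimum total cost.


Option 1: A->1 + B->2 = $27 + $14 = $41
Option 2: A->2 + B->1 = $36 + $18 = $54
Min cost = min($41, $54) = $41

$41


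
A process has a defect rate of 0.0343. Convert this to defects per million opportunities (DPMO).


DPMO = defect_rate * 1000000 = 0.0343 * 1000000

34300


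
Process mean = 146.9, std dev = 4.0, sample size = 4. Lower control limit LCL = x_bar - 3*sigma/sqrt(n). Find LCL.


LCL = 146.9 - 3 * 4.0 / sqrt(4)

140.9


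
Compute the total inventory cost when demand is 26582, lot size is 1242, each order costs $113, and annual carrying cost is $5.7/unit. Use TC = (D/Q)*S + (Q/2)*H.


TC = 26582/1242 * 113 + 1242/2 * 5.7

$5958.19


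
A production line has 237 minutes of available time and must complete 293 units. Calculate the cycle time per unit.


Formula: CT = Available Time / Number of Units
CT = 237 min / 293 units
CT = 0.81 min/unit

0.81 min/unit


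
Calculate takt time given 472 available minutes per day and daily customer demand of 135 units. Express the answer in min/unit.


Formula: Takt Time = Available Production Time / Customer Demand
Takt = 472 min/day / 135 units/day
Takt = 3.5 min/unit

3.5 min/unit


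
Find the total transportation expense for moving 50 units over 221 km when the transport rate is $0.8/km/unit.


TC = dist * cost * units = 221 * 0.8 * 50 = $8840.00

$8840.00


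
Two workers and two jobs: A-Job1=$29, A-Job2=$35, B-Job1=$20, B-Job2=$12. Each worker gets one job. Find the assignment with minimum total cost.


Option 1: A->1 + B->2 = $29 + $12 = $41
Option 2: A->2 + B->1 = $35 + $20 = $55
Min cost = min($41, $55) = $41

$41


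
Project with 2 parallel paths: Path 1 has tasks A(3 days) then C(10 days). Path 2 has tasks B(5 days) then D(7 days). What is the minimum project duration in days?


Path 1 = 3 + 10 = 13 days
Path 2 = 5 + 7 = 12 days
Duration = max(13, 12) = 13 days

13 days


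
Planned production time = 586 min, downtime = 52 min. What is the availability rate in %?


Formula: Availability = (Planned Time - Downtime) / Planned Time * 100
Uptime = 586 - 52 = 534 min
Availability = 534 / 586 * 100 = 91.1%

91.1%


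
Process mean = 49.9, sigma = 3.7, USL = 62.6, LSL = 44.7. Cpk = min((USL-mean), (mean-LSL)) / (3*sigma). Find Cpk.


Cpu = (62.6 - 49.9) / (3 * 3.7) = 1.14
Cpl = (49.9 - 44.7) / (3 * 3.7) = 0.47
Cpk = min(1.14, 0.47) = 0.47

0.47


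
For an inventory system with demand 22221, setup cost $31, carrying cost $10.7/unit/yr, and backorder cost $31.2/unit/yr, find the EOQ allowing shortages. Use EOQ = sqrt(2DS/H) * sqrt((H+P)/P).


Formula: EOQ* = sqrt(2DS/H) * sqrt((H+P)/P)
Base EOQ = sqrt(2*22221*31/10.7) = 358.83 units
Correction = sqrt((10.7+31.2)/31.2) = 1.15886
EOQ* = 358.83 * 1.15886 = 415.8 units

415.8 units


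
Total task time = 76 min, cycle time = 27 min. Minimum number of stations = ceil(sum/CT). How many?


Formula: N_min = ceil(Sum of Task Times / Cycle Time)
N_min = ceil(76 min / 27 min) = ceil(2.8148)
N_min = 3 stations

3


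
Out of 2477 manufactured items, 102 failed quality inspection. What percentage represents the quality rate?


Formula: Quality Rate = Good Pieces / Total Pieces * 100
Good pieces = 2477 - 102 = 2375
QR = 2375 / 2477 * 100 = 95.9%

95.9%


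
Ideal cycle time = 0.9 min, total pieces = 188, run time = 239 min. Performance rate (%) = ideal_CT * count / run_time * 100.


Formula: Performance = (Ideal CT * Total Count) / Run Time * 100
Ideal output time = 0.9 * 188 = 169.2 min
Performance = 169.2 / 239 * 100 = 70.8%

70.8%


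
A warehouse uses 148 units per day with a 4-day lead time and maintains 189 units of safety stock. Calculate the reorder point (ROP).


Formula: ROP = (Daily Demand * Lead Time) + Safety Stock
Demand during lead time = 148 * 4 = 592 units
ROP = 592 + 189 = 781 units

781 units


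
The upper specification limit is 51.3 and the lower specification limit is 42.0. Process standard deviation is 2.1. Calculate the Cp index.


Cp = (51.3 - 42.0) / (6 * 2.1)

0.74


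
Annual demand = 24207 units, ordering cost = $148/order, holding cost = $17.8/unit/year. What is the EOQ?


Formula: EOQ = sqrt(2 * D * S / H)
Numerator: 2 * 24207 * 148 = 7165272
2DS/H = 7165272 / 17.8 = 402543.4
EOQ = sqrt(402543.4) = 634.5 units

634.5 units


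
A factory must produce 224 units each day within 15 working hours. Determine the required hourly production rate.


Formula: Production Rate = Daily Demand / Available Hours
Rate = 224 units/day / 15 hours/day
Rate = 14.9 units/hour

14.9 units/hour


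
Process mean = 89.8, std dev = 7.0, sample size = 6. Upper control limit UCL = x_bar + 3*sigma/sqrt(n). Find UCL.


UCL = 89.8 + 3 * 7.0 / sqrt(6)

98.37


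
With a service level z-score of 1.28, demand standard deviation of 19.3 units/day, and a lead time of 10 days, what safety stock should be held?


Formula: SS = z * sigma_d * sqrt(LT)
sqrt(LT) = sqrt(10) = 3.1623
SS = 1.28 * 19.3 * 3.1623
SS = 78.1 units

78.1 units


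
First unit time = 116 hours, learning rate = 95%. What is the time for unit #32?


Formula: T_n = T_1 * (learning_rate)^(log2(n)) where learning_rate = rate/100
Doublings = log2(32) = 5
T_n = 116 * 0.95^5
T_n = 116 * 0.7738 = 89.8 hours

89.8 hours


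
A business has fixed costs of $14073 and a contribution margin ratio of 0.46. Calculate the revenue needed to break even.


Formula: BER = Fixed Costs / Contribution Margin Ratio
BER = $14073 / 0.46
BER = $30593.48 (to the nearest cent)

$30593.48


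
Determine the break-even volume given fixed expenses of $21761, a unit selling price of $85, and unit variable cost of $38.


Formula: BEQ = Fixed Costs / (Price - Variable Cost)
Contribution margin = $85 - $38 = $47/unit
BEQ = ceil($21761 / $47/unit) = ceil(463.0) = 463 units

463 units


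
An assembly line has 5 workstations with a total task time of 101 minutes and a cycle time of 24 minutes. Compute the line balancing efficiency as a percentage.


Formula: Efficiency = Sum of Task Times / (N_stations * CT) * 100
Total station capacity = 5 stations * 24 min = 120 min
Efficiency = 101 / 120 * 100 = 84.2%

84.2%


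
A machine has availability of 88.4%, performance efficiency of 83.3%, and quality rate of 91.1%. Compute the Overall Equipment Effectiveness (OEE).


Formula: OEE = Availability * Performance * Quality / 10000
A * P = 88.4% * 83.3% / 100 = 73.64%
OEE = 73.64% * 91.1% / 100 = 67.1%

67.1%


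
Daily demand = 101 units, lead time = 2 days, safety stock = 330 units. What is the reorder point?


Formula: ROP = (Daily Demand * Lead Time) + Safety Stock
Demand during lead time = 101 * 2 = 202 units
ROP = 202 + 330 = 532 units

532 units


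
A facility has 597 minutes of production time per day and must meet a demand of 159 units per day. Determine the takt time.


Formula: Takt Time = Available Production Time / Customer Demand
Takt = 597 min/day / 159 units/day
Takt = 3.75 min/unit

3.75 min/unit


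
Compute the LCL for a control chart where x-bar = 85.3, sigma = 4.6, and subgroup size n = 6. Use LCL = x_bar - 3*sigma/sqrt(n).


LCL = 85.3 - 3 * 4.6 / sqrt(6)

79.67


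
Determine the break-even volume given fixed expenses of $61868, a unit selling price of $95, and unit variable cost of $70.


Formula: BEQ = Fixed Costs / (Price - Variable Cost)
Contribution margin = $95 - $70 = $25/unit
BEQ = ceil($61868 / $25/unit) = ceil(2474.72) = 2475 units

2475 units


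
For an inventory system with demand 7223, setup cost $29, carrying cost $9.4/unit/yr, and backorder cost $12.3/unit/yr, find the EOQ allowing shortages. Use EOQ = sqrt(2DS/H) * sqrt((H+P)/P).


Formula: EOQ* = sqrt(2DS/H) * sqrt((H+P)/P)
Base EOQ = sqrt(2*7223*29/9.4) = 211.11 units
Correction = sqrt((9.4+12.3)/12.3) = 1.32824
EOQ* = 211.11 * 1.32824 = 280.4 units

280.4 units


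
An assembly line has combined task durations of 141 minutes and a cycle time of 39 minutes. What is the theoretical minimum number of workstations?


Formula: N_min = ceil(Sum of Task Times / Cycle Time)
N_min = ceil(141 min / 39 min) = ceil(3.6154)
N_min = 4 stations

4


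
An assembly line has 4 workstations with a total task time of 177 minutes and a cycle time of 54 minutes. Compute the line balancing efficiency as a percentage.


Formula: Efficiency = Sum of Task Times / (N_stations * CT) * 100
Total station capacity = 4 stations * 54 min = 216 min
Efficiency = 177 / 216 * 100 = 81.9%

81.9%


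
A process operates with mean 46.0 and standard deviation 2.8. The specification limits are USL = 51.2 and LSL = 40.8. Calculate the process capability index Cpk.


Cpu = (51.2 - 46.0) / (3 * 2.8) = 0.62
Cpl = (46.0 - 40.8) / (3 * 2.8) = 0.62
Cpk = min(0.62, 0.62) = 0.62

0.62


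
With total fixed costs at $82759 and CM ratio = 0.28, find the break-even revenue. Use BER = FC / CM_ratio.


Formula: BER = Fixed Costs / Contribution Margin Ratio
BER = $82759 / 0.28
BER = $295567.86 (to the nearest cent)

$295567.86


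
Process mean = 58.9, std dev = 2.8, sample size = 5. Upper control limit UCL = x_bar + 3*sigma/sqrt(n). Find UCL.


UCL = 58.9 + 3 * 2.8 / sqrt(5)

62.66


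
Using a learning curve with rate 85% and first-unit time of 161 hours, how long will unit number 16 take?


Formula: T_n = T_1 * (learning_rate)^(log2(n)) where learning_rate = rate/100
Doublings = log2(16) = 4
T_n = 161 * 0.85^4
T_n = 161 * 0.522 = 84.0 hours

84.0 hours


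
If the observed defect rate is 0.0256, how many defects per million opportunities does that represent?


DPMO = defect_rate * 1000000 = 0.0256 * 1000000

25600


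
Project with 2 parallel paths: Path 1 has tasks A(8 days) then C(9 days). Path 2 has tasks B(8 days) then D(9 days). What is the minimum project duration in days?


Path 1 = 8 + 9 = 17 days
Path 2 = 8 + 9 = 17 days
Duration = max(17, 17) = 17 days

17 days


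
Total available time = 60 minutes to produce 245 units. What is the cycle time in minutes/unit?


Formula: CT = Available Time / Number of Units
CT = 60 min / 245 units
CT = 0.24 min/unit

0.24 min/unit


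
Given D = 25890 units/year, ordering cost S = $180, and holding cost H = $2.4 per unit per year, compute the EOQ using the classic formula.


Formula: EOQ = sqrt(2 * D * S / H)
Numerator: 2 * 25890 * 180 = 9320400
2DS/H = 9320400 / 2.4 = 3883500.0
EOQ = sqrt(3883500.0) = 1970.7 units

1970.7 units


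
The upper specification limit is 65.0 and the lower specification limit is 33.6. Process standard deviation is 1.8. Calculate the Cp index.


Cp = (65.0 - 33.6) / (6 * 1.8)

2.91


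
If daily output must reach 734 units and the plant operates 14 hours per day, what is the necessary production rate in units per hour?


Formula: Production Rate = Daily Demand / Available Hours
Rate = 734 units/day / 14 hours/day
Rate = 52.4 units/hour

52.4 units/hour


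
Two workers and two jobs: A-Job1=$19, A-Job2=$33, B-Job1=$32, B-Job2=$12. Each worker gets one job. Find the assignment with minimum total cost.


Option 1: A->1 + B->2 = $19 + $12 = $31
Option 2: A->2 + B->1 = $33 + $32 = $65
Min cost = min($31, $65) = $31

$31


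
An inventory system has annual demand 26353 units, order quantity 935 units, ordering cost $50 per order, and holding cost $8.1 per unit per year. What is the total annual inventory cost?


TC = 26353/935 * 50 + 935/2 * 8.1

$5196.00


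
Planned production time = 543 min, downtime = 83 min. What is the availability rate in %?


Formula: Availability = (Planned Time - Downtime) / Planned Time * 100
Uptime = 543 - 83 = 460 min
Availability = 460 / 543 * 100 = 84.7%

84.7%


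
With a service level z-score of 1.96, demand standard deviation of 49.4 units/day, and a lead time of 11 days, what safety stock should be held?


Formula: SS = z * sigma_d * sqrt(LT)
sqrt(LT) = sqrt(11) = 3.3166
SS = 1.96 * 49.4 * 3.3166
SS = 321.1 units

321.1 units


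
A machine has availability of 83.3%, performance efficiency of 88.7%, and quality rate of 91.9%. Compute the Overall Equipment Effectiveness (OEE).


Formula: OEE = Availability * Performance * Quality / 10000
A * P = 83.3% * 88.7% / 100 = 73.89%
OEE = 73.89% * 91.9% / 100 = 67.9%

67.9%


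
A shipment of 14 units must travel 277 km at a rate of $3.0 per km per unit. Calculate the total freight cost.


TC = dist * cost * units = 277 * 3.0 * 14 = $11634.00

$11634.00


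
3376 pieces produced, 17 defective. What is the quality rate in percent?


Formula: Quality Rate = Good Pieces / Total Pieces * 100
Good pieces = 3376 - 17 = 3359
QR = 3359 / 3376 * 100 = 99.5%

99.5%


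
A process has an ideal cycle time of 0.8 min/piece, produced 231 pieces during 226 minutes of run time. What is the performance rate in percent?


Formula: Performance = (Ideal CT * Total Count) / Run Time * 100
Ideal output time = 0.8 * 231 = 184.8 min
Performance = 184.8 / 226 * 100 = 81.8%

81.8%


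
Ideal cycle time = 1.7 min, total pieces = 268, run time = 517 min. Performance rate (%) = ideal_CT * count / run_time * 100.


Formula: Performance = (Ideal CT * Total Count) / Run Time * 100
Ideal output time = 1.7 * 268 = 455.6 min
Performance = 455.6 / 517 * 100 = 88.1%

88.1%


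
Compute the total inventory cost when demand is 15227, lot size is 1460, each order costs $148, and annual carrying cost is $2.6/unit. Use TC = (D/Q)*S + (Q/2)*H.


TC = 15227/1460 * 148 + 1460/2 * 2.6

$3441.56


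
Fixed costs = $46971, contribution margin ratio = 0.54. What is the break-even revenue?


Formula: BER = Fixed Costs / Contribution Margin Ratio
BER = $46971 / 0.54
BER = $86983.33 (to the nearest cent)

$86983.33


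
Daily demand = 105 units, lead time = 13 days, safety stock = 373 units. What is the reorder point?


Formula: ROP = (Daily Demand * Lead Time) + Safety Stock
Demand during lead time = 105 * 13 = 1365 units
ROP = 1365 + 373 = 1738 units

1738 units


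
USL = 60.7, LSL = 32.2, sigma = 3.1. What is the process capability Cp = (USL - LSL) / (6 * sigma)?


Cp = (60.7 - 32.2) / (6 * 3.1)

1.53


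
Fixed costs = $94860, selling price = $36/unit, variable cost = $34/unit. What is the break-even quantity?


Formula: BEQ = Fixed Costs / (Price - Variable Cost)
Contribution margin = $36 - $34 = $2/unit
BEQ = ceil($94860 / $2/unit) = ceil(47430.0) = 47430 units

47430 units


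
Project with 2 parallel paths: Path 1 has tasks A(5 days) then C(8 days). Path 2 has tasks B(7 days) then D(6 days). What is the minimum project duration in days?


Path 1 = 5 + 8 = 13 days
Path 2 = 7 + 6 = 13 days
Duration = max(13, 13) = 13 days

13 days


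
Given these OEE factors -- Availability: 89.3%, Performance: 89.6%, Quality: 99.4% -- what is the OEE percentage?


Formula: OEE = Availability * Performance * Quality / 10000
A * P = 89.3% * 89.6% / 100 = 80.01%
OEE = 80.01% * 99.4% / 100 = 79.5%

79.5%


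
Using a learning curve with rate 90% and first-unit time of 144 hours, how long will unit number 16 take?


Formula: T_n = T_1 * (learning_rate)^(log2(n)) where learning_rate = rate/100
Doublings = log2(16) = 4
T_n = 144 * 0.9^4
T_n = 144 * 0.6561 = 94.5 hours

94.5 hours


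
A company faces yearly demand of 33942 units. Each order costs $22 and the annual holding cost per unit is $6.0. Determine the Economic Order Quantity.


Formula: EOQ = sqrt(2 * D * S / H)
Numerator: 2 * 33942 * 22 = 1493448
2DS/H = 1493448 / 6.0 = 248908.0
EOQ = sqrt(248908.0) = 498.9 units

498.9 units


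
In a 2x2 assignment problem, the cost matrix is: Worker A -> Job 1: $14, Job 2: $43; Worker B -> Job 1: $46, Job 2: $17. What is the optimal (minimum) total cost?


Option 1: A->1 + B->2 = $14 + $17 = $31
Option 2: A->2 + B->1 = $43 + $46 = $89
Min cost = min($31, $89) = $31

$31


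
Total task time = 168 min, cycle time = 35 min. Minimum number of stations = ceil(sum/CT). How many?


Formula: N_min = ceil(Sum of Task Times / Cycle Time)
N_min = ceil(168 min / 35 min) = ceil(4.8)
N_min = 5 stations

5


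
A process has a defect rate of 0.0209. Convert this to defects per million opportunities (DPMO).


DPMO = defect_rate * 1000000 = 0.0209 * 1000000

20900


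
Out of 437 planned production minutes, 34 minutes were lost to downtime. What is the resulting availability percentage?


Formula: Availability = (Planned Time - Downtime) / Planned Time * 100
Uptime = 437 - 34 = 403 min
Availability = 403 / 437 * 100 = 92.2%

92.2%


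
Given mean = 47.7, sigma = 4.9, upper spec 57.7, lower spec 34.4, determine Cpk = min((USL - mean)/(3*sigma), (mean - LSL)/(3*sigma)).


Cpu = (57.7 - 47.7) / (3 * 4.9) = 0.68
Cpl = (47.7 - 34.4) / (3 * 4.9) = 0.9
Cpk = min(0.68, 0.9) = 0.68

0.68


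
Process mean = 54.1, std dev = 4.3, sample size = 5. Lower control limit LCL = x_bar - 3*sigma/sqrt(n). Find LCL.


LCL = 54.1 - 3 * 4.3 / sqrt(5)

48.33


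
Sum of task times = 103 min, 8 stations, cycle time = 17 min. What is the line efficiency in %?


Formula: Efficiency = Sum of Task Times / (N_stations * CT) * 100
Total station capacity = 8 stations * 17 min = 136 min
Efficiency = 103 / 136 * 100 = 75.7%

75.7%


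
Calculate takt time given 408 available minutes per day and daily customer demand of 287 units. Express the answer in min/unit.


Formula: Takt Time = Available Production Time / Customer Demand
Takt = 408 min/day / 287 units/day
Takt = 1.42 min/unit

1.42 min/unit


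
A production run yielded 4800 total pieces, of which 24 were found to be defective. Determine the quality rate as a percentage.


Formula: Quality Rate = Good Pieces / Total Pieces * 100
Good pieces = 4800 - 24 = 4776
QR = 4776 / 4800 * 100 = 99.5%

99.5%


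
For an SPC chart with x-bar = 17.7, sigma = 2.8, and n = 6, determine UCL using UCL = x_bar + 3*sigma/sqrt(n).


UCL = 17.7 + 3 * 2.8 / sqrt(6)

21.13


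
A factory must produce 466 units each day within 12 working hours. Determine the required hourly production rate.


Formula: Production Rate = Daily Demand / Available Hours
Rate = 466 units/day / 12 hours/day
Rate = 38.8 units/hour

38.8 units/hour


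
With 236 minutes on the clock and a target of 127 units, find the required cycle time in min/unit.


Formula: CT = Available Time / Number of Units
CT = 236 min / 127 units
CT = 1.86 min/unit

1.86 min/unit


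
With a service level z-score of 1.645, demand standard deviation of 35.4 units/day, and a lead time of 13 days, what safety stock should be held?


Formula: SS = z * sigma_d * sqrt(LT)
sqrt(LT) = sqrt(13) = 3.6056
SS = 1.645 * 35.4 * 3.6056
SS = 210.0 units

210.0 units


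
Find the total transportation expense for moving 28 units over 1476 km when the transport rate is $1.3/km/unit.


TC = dist * cost * units = 1476 * 1.3 * 28 = $53726.40

$53726.40


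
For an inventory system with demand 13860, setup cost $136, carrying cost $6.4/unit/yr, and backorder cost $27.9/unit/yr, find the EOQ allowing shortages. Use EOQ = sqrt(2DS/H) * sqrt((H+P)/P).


Formula: EOQ* = sqrt(2DS/H) * sqrt((H+P)/P)
Base EOQ = sqrt(2*13860*136/6.4) = 767.5 units
Correction = sqrt((6.4+27.9)/27.9) = 1.10878
EOQ* = 767.5 * 1.10878 = 851.0 units

851.0 units


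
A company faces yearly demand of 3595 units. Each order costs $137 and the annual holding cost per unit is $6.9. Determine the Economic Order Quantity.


Formula: EOQ = sqrt(2 * D * S / H)
Numerator: 2 * 3595 * 137 = 985030
2DS/H = 985030 / 6.9 = 142758.0
EOQ = sqrt(142758.0) = 377.8 units

377.8 units


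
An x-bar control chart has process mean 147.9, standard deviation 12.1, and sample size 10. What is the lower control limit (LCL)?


LCL = 147.9 - 3 * 12.1 / sqrt(10)

136.42


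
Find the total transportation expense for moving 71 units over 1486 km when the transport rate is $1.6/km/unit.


TC = dist * cost * units = 1486 * 1.6 * 71 = $168809.60

$168809.60


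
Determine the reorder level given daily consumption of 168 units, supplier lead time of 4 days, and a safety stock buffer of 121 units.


Formula: ROP = (Daily Demand * Lead Time) + Safety Stock
Demand during lead time = 168 * 4 = 672 units
ROP = 672 + 121 = 793 units

793 units


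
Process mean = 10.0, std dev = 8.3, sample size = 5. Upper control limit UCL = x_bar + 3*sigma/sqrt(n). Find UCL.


UCL = 10.0 + 3 * 8.3 / sqrt(5)

21.14


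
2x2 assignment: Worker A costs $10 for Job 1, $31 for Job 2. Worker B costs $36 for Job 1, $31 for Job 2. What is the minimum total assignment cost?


Option 1: A->1 + B->2 = $10 + $31 = $41
Option 2: A->2 + B->1 = $31 + $36 = $67
Min cost = min($41, $67) = $41

$41


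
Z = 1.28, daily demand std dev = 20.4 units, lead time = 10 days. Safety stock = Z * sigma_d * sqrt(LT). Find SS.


Formula: SS = z * sigma_d * sqrt(LT)
sqrt(LT) = sqrt(10) = 3.1623
SS = 1.28 * 20.4 * 3.1623
SS = 82.6 units

82.6 units


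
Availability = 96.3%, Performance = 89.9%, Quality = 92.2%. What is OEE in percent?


Formula: OEE = Availability * Performance * Quality / 10000
A * P = 96.3% * 89.9% / 100 = 86.57%
OEE = 86.57% * 92.2% / 100 = 79.8%

79.8%


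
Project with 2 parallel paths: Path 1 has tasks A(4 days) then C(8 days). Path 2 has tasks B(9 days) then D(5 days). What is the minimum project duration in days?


Path 1 = 4 + 8 = 12 days
Path 2 = 9 + 5 = 14 days
Duration = max(12, 14) = 14 days

14 days


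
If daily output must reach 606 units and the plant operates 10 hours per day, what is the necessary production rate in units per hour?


Formula: Production Rate = Daily Demand / Available Hours
Rate = 606 units/day / 10 hours/day
Rate = 60.6 units/hour

60.6 units/hour


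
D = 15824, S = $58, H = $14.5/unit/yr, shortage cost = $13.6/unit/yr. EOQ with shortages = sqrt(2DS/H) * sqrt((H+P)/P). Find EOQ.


Formula: EOQ* = sqrt(2DS/H) * sqrt((H+P)/P)
Base EOQ = sqrt(2*15824*58/14.5) = 355.8 units
Correction = sqrt((14.5+13.6)/13.6) = 1.43742
EOQ* = 355.8 * 1.43742 = 511.4 units

511.4 units


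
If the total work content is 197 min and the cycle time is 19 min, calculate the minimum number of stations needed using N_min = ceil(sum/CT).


Formula: N_min = ceil(Sum of Task Times / Cycle Time)
N_min = ceil(197 min / 19 min) = ceil(10.3684)
N_min = 11 stations

11


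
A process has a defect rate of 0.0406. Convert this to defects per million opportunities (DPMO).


DPMO = defect_rate * 1000000 = 0.0406 * 1000000

40600


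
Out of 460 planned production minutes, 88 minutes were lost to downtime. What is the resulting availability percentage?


Formula: Availability = (Planned Time - Downtime) / Planned Time * 100
Uptime = 460 - 88 = 372 min
Availability = 372 / 460 * 100 = 80.9%

80.9%


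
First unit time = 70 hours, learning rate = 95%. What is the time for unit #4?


Formula: T_n = T_1 * (learning_rate)^(log2(n)) where learning_rate = rate/100
Doublings = log2(4) = 2
T_n = 70 * 0.95^2
T_n = 70 * 0.9025 = 63.2 hours

63.2 hours


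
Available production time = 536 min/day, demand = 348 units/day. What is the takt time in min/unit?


Formula: Takt Time = Available Production Time / Customer Demand
Takt = 536 min/day / 348 units/day
Takt = 1.54 min/unit

1.54 min/unit


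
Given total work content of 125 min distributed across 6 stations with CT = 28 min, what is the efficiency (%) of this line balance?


Formula: Efficiency = Sum of Task Times / (N_stations * CT) * 100
Total station capacity = 6 stations * 28 min = 168 min
Efficiency = 125 / 168 * 100 = 74.4%

74.4%


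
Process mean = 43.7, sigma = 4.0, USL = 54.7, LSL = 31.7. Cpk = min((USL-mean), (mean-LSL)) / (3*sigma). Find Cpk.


Cpu = (54.7 - 43.7) / (3 * 4.0) = 0.92
Cpl = (43.7 - 31.7) / (3 * 4.0) = 1.0
Cpk = min(0.92, 1.0) = 0.92

0.92


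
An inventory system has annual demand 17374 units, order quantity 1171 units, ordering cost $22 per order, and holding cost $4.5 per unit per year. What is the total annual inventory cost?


TC = 17374/1171 * 22 + 1171/2 * 4.5

$2961.16


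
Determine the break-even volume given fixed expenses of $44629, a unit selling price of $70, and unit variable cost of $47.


Formula: BEQ = Fixed Costs / (Price - Variable Cost)
Contribution margin = $70 - $47 = $23/unit
BEQ = ceil($44629 / $23/unit) = ceil(1940.39) = 1941 units

1941 units


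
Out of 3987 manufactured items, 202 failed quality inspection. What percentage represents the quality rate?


Formula: Quality Rate = Good Pieces / Total Pieces * 100
Good pieces = 3987 - 202 = 3785
QR = 3785 / 3987 * 100 = 94.9%

94.9%


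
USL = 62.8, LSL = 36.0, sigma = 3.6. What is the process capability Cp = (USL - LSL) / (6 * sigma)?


Cp = (62.8 - 36.0) / (6 * 3.6)

1.24


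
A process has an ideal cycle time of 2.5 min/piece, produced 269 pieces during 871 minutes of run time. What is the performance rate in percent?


Formula: Performance = (Ideal CT * Total Count) / Run Time * 100
Ideal output time = 2.5 * 269 = 672.5 min
Performance = 672.5 / 871 * 100 = 77.2%

77.2%


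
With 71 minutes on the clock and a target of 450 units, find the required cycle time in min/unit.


Formula: CT = Available Time / Number of Units
CT = 71 min / 450 units
CT = 0.16 min/unit

0.16 min/unit


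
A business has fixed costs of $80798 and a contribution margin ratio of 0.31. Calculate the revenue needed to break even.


Formula: BER = Fixed Costs / Contribution Margin Ratio
BER = $80798 / 0.31
BER = $260638.71 (to the nearest cent)

$260638.71


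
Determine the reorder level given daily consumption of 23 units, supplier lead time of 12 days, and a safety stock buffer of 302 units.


Formula: ROP = (Daily Demand * Lead Time) + Safety Stock
Demand during lead time = 23 * 12 = 276 units
ROP = 276 + 302 = 578 units

578 units


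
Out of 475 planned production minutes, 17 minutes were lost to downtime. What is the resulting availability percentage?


Formula: Availability = (Planned Time - Downtime) / Planned Time * 100
Uptime = 475 - 17 = 458 min
Availability = 458 / 475 * 100 = 96.4%

96.4%


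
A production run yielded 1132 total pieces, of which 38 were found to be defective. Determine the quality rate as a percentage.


Formula: Quality Rate = Good Pieces / Total Pieces * 100
Good pieces = 1132 - 38 = 1094
QR = 1094 / 1132 * 100 = 96.6%

96.6%


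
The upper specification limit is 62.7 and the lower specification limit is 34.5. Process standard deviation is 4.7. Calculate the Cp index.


Cp = (62.7 - 34.5) / (6 * 4.7)

1.0


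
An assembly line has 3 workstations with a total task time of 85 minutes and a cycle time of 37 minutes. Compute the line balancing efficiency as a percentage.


Formula: Efficiency = Sum of Task Times / (N_stations * CT) * 100
Total station capacity = 3 stations * 37 min = 111 min
Efficiency = 85 / 111 * 100 = 76.6%

76.6%


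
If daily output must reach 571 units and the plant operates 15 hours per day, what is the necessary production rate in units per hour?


Formula: Production Rate = Daily Demand / Available Hours
Rate = 571 units/day / 15 hours/day
Rate = 38.1 units/hour

38.1 units/hour


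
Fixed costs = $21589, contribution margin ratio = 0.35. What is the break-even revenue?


Formula: BER = Fixed Costs / Contribution Margin Ratio
BER = $21589 / 0.35
BER = $61682.86 (to the nearest cent)

$61682.86


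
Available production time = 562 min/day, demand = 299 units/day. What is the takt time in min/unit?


Formula: Takt Time = Available Production Time / Customer Demand
Takt = 562 min/day / 299 units/day
Takt = 1.88 min/unit

1.88 min/unit


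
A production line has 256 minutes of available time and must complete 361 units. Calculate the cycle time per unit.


Formula: CT = Available Time / Number of Units
CT = 256 min / 361 units
CT = 0.71 min/unit

0.71 min/unit


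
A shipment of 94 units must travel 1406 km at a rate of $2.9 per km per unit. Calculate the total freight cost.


TC = dist * cost * units = 1406 * 2.9 * 94 = $383275.60

$383275.60


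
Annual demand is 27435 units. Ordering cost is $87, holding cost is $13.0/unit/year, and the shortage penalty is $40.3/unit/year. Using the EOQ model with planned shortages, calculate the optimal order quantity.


Formula: EOQ* = sqrt(2DS/H) * sqrt((H+P)/P)
Base EOQ = sqrt(2*27435*87/13.0) = 605.98 units
Correction = sqrt((13.0+40.3)/40.3) = 1.15004
EOQ* = 605.98 * 1.15004 = 696.9 units

696.9 units


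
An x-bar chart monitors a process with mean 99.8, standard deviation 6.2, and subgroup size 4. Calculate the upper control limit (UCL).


UCL = 99.8 + 3 * 6.2 / sqrt(4)

109.1


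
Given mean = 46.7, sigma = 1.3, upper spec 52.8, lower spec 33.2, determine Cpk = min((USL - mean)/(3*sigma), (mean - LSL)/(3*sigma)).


Cpu = (52.8 - 46.7) / (3 * 1.3) = 1.56
Cpl = (46.7 - 33.2) / (3 * 1.3) = 3.46
Cpk = min(1.56, 3.46) = 1.56

1.56


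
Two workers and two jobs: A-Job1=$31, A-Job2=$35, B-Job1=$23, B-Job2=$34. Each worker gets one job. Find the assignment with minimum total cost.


Option 1: A->1 + B->2 = $31 + $34 = $65
Option 2: A->2 + B->1 = $35 + $23 = $58
Min cost = min($65, $58) = $58

$58


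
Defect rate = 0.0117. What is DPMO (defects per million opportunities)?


DPMO = defect_rate * 1000000 = 0.0117 * 1000000

11700


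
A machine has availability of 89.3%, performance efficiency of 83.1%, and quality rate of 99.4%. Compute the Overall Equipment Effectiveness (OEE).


Formula: OEE = Availability * Performance * Quality / 10000
A * P = 89.3% * 83.1% / 100 = 74.21%
OEE = 74.21% * 99.4% / 100 = 73.8%

73.8%
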